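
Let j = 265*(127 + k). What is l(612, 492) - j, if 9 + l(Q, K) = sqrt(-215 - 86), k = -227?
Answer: 26491 + I*sqrt(301) ≈ 26491.0 + 17.349*I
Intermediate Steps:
j = -26500 (j = 265*(127 - 227) = 265*(-100) = -26500)
l(Q, K) = -9 + I*sqrt(301) (l(Q, K) = -9 + sqrt(-215 - 86) = -9 + sqrt(-301) = -9 + I*sqrt(301))
l(612, 492) - j = (-9 + I*sqrt(301)) - 1*(-26500) = (-9 + I*sqrt(301)) + 26500 = 26491 + I*sqrt(301)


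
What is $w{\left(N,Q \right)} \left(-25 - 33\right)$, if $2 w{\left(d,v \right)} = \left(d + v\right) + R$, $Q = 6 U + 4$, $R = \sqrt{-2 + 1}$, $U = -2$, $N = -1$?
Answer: $261 - 29 i \approx 261.0 - 29.0 i$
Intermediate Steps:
$R = i$ ($R = \sqrt{-1} = i \approx 1.0 i$)
$Q = -8$ ($Q = 6 \left(-2\right) + 4 = -12 + 4 = -8$)
$w{\left(d,v \right)} = \frac{i}{2} + \frac{d}{2} + \frac{v}{2}$ ($w{\left(d,v \right)} = \frac{\left(d + v\right) + i}{2} = \frac{i + d + v}{2} = \frac{i}{2} + \frac{d}{2} + \frac{v}{2}$)
$w{\left(N,Q \right)} \left(-25 - 33\right) = \left(\frac{i}{2} + \frac{1}{2} \left(-1\right) + \frac{1}{2} \left(-8\right)\right) \left(-25 - 33\right) = \left(\frac{i}{2} - \frac{1}{2} - 4\right) \left(-58\right) = \left(- \frac{9}{2} + \frac{i}{2}\right) \left(-58\right) = 261 - 29 i$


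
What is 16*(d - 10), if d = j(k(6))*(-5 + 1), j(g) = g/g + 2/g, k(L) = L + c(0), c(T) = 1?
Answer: -1696/7 ≈ -242.29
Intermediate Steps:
k(L) = 1 + L (k(L) = L + 1 = 1 + L)
j(g) = 1 + 2/g
d = -36/7 (d = ((2 + (1 + 6))/(1 + 6))*(-5 + 1) = ((2 + 7)/7)*(-4) = ((1/7)*9)*(-4) = (9/7)*(-4) = -36/7 ≈ -5.1429)
16*(d - 10) = 16*(-36/7 - 10) = 16*(-106/7) = -1696/7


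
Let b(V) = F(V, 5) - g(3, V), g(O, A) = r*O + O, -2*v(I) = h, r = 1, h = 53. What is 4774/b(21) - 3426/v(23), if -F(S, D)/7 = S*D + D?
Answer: 2532065/20564 ≈ 123.13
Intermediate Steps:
F(S, D) = -7*D - 7*D*S (F(S, D) = -7*(S*D + D) = -7*(D*S + D) = -7*(D + D*S) = -7*D - 7*D*S)
v(I) = -53/2 (v(I) = -½*53 = -53/2)
g(O, A) = 2*O (g(O, A) = 1*O + O = O + O = 2*O)
b(V) = -41 - 35*V (b(V) = -7*5*(1 + V) - 2*3 = (-35 - 35*V) - 1*6 = (-35 - 35*V) - 6 = -41 - 35*V)
4774/b(21) - 3426/v(23) = 4774/(-41 - 35*21) - 3426/(-53/2) = 4774/(-41 - 735) - 3426*(-2/53) = 4774/(-776) + 6852/53 = 4774*(-1/776) + 6852/53 = -2387/388 + 6852/53 = 2532065/20564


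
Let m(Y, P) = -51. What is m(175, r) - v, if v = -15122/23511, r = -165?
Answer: -1183939/23511 ≈ -50.357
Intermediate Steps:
v = -15122/23511 (v = -15122*1/23511 = -15122/23511 ≈ -0.64319)
m(175, r) - v = -51 - 1*(-15122/23511) = -51 + 15122/23511 = -1183939/23511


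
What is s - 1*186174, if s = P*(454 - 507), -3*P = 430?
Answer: -535732/3 ≈ -1.7858e+5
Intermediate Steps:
P = -430/3 (P = -⅓*430 = -430/3 ≈ -143.33)
s = 22790/3 (s = -430*(454 - 507)/3 = -430/3*(-53) = 22790/3 ≈ 7596.7)
s - 1*186174 = 22790/3 - 1*186174 = 22790/3 - 186174 = -535732/3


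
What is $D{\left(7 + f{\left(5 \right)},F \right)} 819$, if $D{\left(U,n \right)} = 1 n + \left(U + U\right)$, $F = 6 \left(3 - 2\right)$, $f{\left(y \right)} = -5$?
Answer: $8190$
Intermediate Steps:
$F = 6$ ($F = 6 \cdot 1 = 6$)
$D{\left(U,n \right)} = n + 2 U$
$D{\left(7 + f{\left(5 \right)},F \right)} 819 = \left(6 + 2 \left(7 - 5\right)\right) 819 = \left(6 + 2 \cdot 2\right) 819 = \left(6 + 4\right) 819 = 10 \cdot 819 = 8190$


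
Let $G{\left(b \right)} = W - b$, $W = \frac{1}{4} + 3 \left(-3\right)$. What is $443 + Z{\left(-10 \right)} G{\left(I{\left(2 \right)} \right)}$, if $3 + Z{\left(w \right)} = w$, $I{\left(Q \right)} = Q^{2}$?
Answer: $\frac{2435}{4} \approx 608.75$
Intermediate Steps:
$Z{\left(w \right)} = -3 + w$
$W = - \frac{35}{4}$ ($W = \frac{1}{4} - 9 = - \frac{35}{4} \approx -8.75$)
$G{\left(b \right)} = - \frac{35}{4} - b$
$443 + Z{\left(-10 \right)} G{\left(I{\left(2 \right)} \right)} = 443 + \left(-3 - 10\right) \left(- \frac{35}{4} - 2^{2}\right) = 443 - 13 \left(- \frac{35}{4} - 4\right) = 443 - - \frac{663}{4} = 443 + \frac{663}{4} = \frac{2435}{4}$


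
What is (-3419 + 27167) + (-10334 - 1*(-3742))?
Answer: 17156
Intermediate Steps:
(-3419 + 27167) + (-10334 - 1*(-3742)) = 23748 + (-10334 + 3742) = 23748 - 6592 = 17156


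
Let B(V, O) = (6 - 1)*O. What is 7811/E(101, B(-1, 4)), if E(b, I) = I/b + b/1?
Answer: 788911/10221 ≈ 77.185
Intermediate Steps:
B(V, O) = 5*O
E(b, I) = b + I/b (E(b, I) = I/b + b*1 = I/b + b = b + I/b)
7811/E(101, B(-1, 4)) = 7811/(101 + (5*4)/101) = 7811/(101 + 20*(1/101)) = 7811/(101 + 20/101) = 7811/(10221/101) = 7811*(101/10221) = 788911/10221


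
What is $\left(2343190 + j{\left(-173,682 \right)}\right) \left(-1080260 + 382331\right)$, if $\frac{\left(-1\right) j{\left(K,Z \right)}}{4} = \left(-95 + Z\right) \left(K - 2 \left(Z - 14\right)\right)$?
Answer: $-4108234827138$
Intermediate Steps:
$j{\left(K,Z \right)} = - 4 \left(-95 + Z\right) \left(28 + K - 2 Z\right)$ ($j{\left(K,Z \right)} = - 4 \left(-95 + Z\right) \left(K - 2 \left(Z - 14\right)\right) = - 4 \left(-95 + Z\right) \left(K - 2 \left(-14 + Z\right)\right) = - 4 \left(-95 + Z\right) \left(K - \left(-28 + 2 Z\right)\right) = - 4 \left(-95 + Z\right) \left(28 + K - 2 Z\right)$)
$\left(2343190 + j{\left(-173,682 \right)}\right) \left(-1080260 + 382331\right) = \left(2343190 + \left(10640 - 594704 + 8 \cdot 682^{2} + 380 \left(-173\right) - \left(-692\right) 682\right)\right) \left(-1080260 + 382331\right) = \left(2343190 + \left(10640 - 594704 + 8 \cdot 465124 - 65740 + 471944\right)\right) \left(-697929\right) = \left(2343190 + \left(10640 - 594704 + 3720992 - 65740 + 471944\right)\right) \left(-697929\right) = \left(2343190 + 3543132\right) \left(-697929\right) = 5886322 \left(-697929\right) = -4108234827138$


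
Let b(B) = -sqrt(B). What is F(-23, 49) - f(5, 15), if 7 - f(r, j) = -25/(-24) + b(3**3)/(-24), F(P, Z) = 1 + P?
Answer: -671/24 + sqrt(3)/8 ≈ -27.742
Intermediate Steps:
f(r, j) = 143/24 - sqrt(3)/8 (f(r, j) = 7 - (-25/(-24) - sqrt(3**3)/(-24)) = 7 - (-25*(-1/24) - sqrt(27)*(-1/24)) = 7 - (25/24 - 3*sqrt(3)*(-1/24)) = 7 - (25/24 + sqrt(3)/8) = 7 + (-25/24 - sqrt(3)/8) = 143/24 - sqrt(3)/8)
F(-23, 49) - f(5, 15) = (1 - 23) - (143/24 - sqrt(3)/8) = -22 + (-143/24 + sqrt(3)/8) = -671/24 + sqrt(3)/8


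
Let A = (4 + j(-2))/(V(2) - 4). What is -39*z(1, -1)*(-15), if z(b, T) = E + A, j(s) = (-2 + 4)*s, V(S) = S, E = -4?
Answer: -2340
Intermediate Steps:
j(s) = 2*s
A = 0 (A = (4 + 2*(-2))/(2 - 4) = (4 - 4)/(-2) = 0*(-1/2) = 0)
z(b, T) = -4 (z(b, T) = -4 + 0 = -4)
-39*z(1, -1)*(-15) = -39*(-4)*(-15) = 156*(-15) = -2340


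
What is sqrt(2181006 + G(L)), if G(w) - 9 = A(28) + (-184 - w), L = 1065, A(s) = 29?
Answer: sqrt(2179795) ≈ 1476.4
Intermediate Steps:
G(w) = -146 - w (G(w) = 9 + (29 + (-184 - w)) = 9 + (-155 - w) = -146 - w)
sqrt(2181006 + G(L)) = sqrt(2181006 + (-146 - 1*1065)) = sqrt(2181006 + (-146 - 1065)) = sqrt(2181006 - 1211) = sqrt(2179795)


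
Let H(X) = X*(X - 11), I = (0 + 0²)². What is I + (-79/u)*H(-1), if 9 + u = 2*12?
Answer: -316/5 ≈ -63.200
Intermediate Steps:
I = 0 (I = (0 + 0)² = 0² = 0)
H(X) = X*(-11 + X)
u = 15 (u = -9 + 2*12 = -9 + 24 = 15)
I + (-79/u)*H(-1) = 0 + (-79/15)*(-(-11 - 1)) = 0 + (-79*1/15)*(-1*(-12)) = 0 - 79/15*12 = 0 - 316/5 = -316/5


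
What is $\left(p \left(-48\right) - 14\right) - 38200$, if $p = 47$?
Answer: $-40470$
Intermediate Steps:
$\left(p \left(-48\right) - 14\right) - 38200 = \left(47 \left(-48\right) - 14\right) - 38200 = \left(-2256 - 14\right) - 38200 = -2270 - 38200 = -40470$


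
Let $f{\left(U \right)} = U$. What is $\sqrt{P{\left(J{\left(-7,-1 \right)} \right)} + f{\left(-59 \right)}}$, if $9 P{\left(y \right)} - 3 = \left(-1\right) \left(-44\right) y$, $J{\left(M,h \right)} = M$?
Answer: $\frac{2 i \sqrt{209}}{3} \approx 9.6379 i$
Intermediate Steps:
$P{\left(y \right)} = \frac{1}{3} + \frac{44 y}{9}$ ($P{\left(y \right)} = \frac{1}{3} + \frac{\left(-1\right) \left(-44\right) y}{9} = \frac{1}{3} + \frac{44 y}{9}$)
$\sqrt{P{\left(J{\left(-7,-1 \right)} \right)} + f{\left(-59 \right)}} = \sqrt{\left(\frac{1}{3} + \frac{44}{9} \left(-7\right)\right) - 59} = \sqrt{\left(\frac{1}{3} - \frac{308}{9}\right) - 59} = \sqrt{- \frac{305}{9} - 59} = \sqrt{- \frac{836}{9}} = \frac{2 i \sqrt{209}}{3}$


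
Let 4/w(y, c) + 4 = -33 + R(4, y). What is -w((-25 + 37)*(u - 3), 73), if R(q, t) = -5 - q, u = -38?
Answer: 2/23 ≈ 0.086957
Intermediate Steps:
w(y, c) = -2/23 (w(y, c) = 4/(-4 + (-33 + (-5 - 1*4))) = 4/(-4 + (-33 + (-5 - 4))) = 4/(-4 + (-33 - 9)) = 4/(-4 - 42) = 4/(-46) = 4*(-1/46) = -2/23)
-w((-25 + 37)*(u - 3), 73) = -1*(-2/23) = 2/23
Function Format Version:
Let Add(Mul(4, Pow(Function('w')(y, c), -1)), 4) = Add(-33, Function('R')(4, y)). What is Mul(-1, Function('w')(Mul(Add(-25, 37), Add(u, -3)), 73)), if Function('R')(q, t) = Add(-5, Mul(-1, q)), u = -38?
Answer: Rational(2, 23) ≈ 0.086957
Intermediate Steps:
Function('w')(y, c) = Rational(-2, 23) (Function('w')(y, c) = Mul(4, Pow(Add(-4, Add(-33, Add(-5, Mul(-1, 4)))), -1)) = Mul(4, Pow(Add(-4, Add(-33, Add(-5, -4))), -1)) = Mul(4, Pow(Add(-4, Add(-33, -9)), -1)) = Mul(4, Pow(Add(-4, -42), -1)) = Mul(4, Pow(-46, -1)) = Mul(4, Rational(-1, 46)) = Rational(-2, 23))
Mul(-1, Function('w')(Mul(Add(-25, 37), Add(u, -3)), 73)) = Mul(-1, Rational(-2, 23)) = Rational(2, 23)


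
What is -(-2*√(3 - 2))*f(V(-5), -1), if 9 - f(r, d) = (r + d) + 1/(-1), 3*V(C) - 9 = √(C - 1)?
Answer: 16 - 2*I*√6/3 ≈ 16.0 - 1.633*I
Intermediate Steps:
V(C) = 3 + √(-1 + C)/3 (V(C) = 3 + √(C - 1)/3 = 3 + √(-1 + C)/3)
f(r, d) = 10 - d - r (f(r, d) = 9 - ((r + d) + 1/(-1)) = 9 - ((d + r) - 1) = 9 - (-1 + d + r) = 9 + (1 - d - r) = 10 - d - r)
-(-2*√(3 - 2))*f(V(-5), -1) = -(-2*√(3 - 2))*(10 - 1*(-1) - (3 + √(-1 - 5)/3)) = -(-2*√1)*(10 + 1 - (3 + √(-6)/3)) = -(-2*1)*(10 + 1 - (3 + (I*√6)/3)) = -(-2)*(10 + 1 - (3 + I*√6/3)) = -(-2)*(10 + 1 + (-3 - I*√6/3)) = -(-2)*(8 - I*√6/3) = -(-16 + 2*I*√6/3) = 16 - 2*I*√6/3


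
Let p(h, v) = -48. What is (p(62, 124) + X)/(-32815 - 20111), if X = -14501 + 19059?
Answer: -2255/26463 ≈ -0.085213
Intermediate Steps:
X = 4558
(p(62, 124) + X)/(-32815 - 20111) = (-48 + 4558)/(-32815 - 20111) = 4510/(-52926) = 4510*(-1/52926) = -2255/26463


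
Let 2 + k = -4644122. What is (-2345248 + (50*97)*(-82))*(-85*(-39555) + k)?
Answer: 3516319445652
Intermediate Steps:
k = -4644124 (k = -2 - 4644122 = -4644124)
(-2345248 + (50*97)*(-82))*(-85*(-39555) + k) = (-2345248 + (50*97)*(-82))*(-85*(-39555) - 4644124) = (-2345248 + 4850*(-82))*(3362175 - 4644124) = (-2345248 - 397700)*(-1281949) = -2742948*(-1281949) = 3516319445652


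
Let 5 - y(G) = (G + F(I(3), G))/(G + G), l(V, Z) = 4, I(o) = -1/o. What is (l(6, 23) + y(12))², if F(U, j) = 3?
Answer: 4489/64 ≈ 70.141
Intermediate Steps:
y(G) = 5 - (3 + G)/(2*G) (y(G) = 5 - (G + 3)/(G + G) = 5 - (3 + G)/(2*G))
(l(6, 23) + y(12))² = (4 + (3/2)*(-1 + 3*12)/12)² = (4 + (3/2)*(1/12)*(-1 + 36))² = (4 + (3/2)*(1/12)*35)² = (4 + 35/8)² = (67/8)² = 4489/64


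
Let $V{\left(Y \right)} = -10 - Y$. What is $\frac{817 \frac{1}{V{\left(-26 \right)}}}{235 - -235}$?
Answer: $\frac{817}{7520} \approx 0.10864$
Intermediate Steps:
$\frac{817 \frac{1}{V{\left(-26 \right)}}}{235 - -235} = \frac{817 \frac{1}{-10 - -26}}{235 - -235} = \frac{817 \frac{1}{-10 + 26}}{235 + 235} = \frac{817 \cdot \frac{1}{16}}{470} = 817 \cdot \frac{1}{16} \cdot \frac{1}{470} = \frac{817}{16} \cdot \frac{1}{470} = \frac{817}{7520}$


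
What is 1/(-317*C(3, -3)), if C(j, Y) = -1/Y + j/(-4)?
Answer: 12/1585 ≈ 0.0075710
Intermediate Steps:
C(j, Y) = -1/Y - j/4 (C(j, Y) = -1/Y + j*(-1/4) = -1/Y - j/4)
1/(-317*C(3, -3)) = 1/(-317*(-1/(-3) - 1/4*3)) = 1/(-317*(-1*(-1/3) - 3/4)) = 1/(-317*(1/3 - 3/4)) = 1/(-317*(-5/12)) = 1/(1585/12) = 12/1585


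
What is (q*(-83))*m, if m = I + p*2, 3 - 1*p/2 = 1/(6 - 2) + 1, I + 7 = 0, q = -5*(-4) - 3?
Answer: 0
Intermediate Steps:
q = 17 (q = 20 - 3 = 17)
I = -7 (I = -7 + 0 = -7)
p = 7/2 (p = 6 - 2*(1/(6 - 2) + 1) = 6 - 2*(1/4 + 1) = 6 - 2*(¼ + 1) = 6 - 2*5/4 = 6 - 5/2 = 7/2 ≈ 3.5000)
m = 0 (m = -7 + (7/2)*2 = -7 + 7 = 0)
(q*(-83))*m = (17*(-83))*0 = -1411*0 = 0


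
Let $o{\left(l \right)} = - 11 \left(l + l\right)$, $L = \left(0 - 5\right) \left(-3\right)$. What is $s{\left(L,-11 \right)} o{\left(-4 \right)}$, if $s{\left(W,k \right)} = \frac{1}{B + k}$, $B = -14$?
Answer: $- \frac{88}{25} \approx -3.52$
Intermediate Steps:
$L = 15$ ($L = \left(-5\right) \left(-3\right) = 15$)
$o{\left(l \right)} = - 22 l$ ($o{\left(l \right)} = - 11 \cdot 2 l = - 22 l$)
$s{\left(W,k \right)} = \frac{1}{-14 + k}$
$s{\left(L,-11 \right)} o{\left(-4 \right)} = \frac{\left(-22\right) \left(-4\right)}{-14 - 11} = \frac{1}{-25} \cdot 88 = \left(- \frac{1}{25}\right) 88 = - \frac{88}{25}$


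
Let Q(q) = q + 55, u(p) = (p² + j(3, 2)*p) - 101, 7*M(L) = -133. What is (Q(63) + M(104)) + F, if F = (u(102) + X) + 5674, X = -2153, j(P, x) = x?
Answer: 14127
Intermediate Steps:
M(L) = -19 (M(L) = (⅐)*(-133) = -19)
u(p) = -101 + p² + 2*p (u(p) = (p² + 2*p) - 101 = -101 + p² + 2*p)
Q(q) = 55 + q
F = 14028 (F = ((-101 + 102² + 2*102) - 2153) + 5674 = ((-101 + 10404 + 204) - 2153) + 5674 = (10507 - 2153) + 5674 = 8354 + 5674 = 14028)
(Q(63) + M(104)) + F = ((55 + 63) - 19) + 14028 = (118 - 19) + 14028 = 99 + 14028 = 14127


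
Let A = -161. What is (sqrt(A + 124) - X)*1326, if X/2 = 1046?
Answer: -2773992 + 1326*I*sqrt(37) ≈ -2.774e+6 + 8065.7*I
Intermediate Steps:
X = 2092 (X = 2*1046 = 2092)
(sqrt(A + 124) - X)*1326 = (sqrt(-161 + 124) - 1*2092)*1326 = (sqrt(-37) - 2092)*1326 = (I*sqrt(37) - 2092)*1326 = (-2092 + I*sqrt(37))*1326 = -2773992 + 1326*I*sqrt(37)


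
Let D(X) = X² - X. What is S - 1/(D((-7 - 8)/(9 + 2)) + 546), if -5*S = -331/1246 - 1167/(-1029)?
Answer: -1780317079/10143511560 ≈ -0.17551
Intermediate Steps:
S = -53023/305270 (S = -(-331/1246 - 1167/(-1029))/5 = -(-331*1/1246 - 1167*(-1/1029))/5 = -(-331/1246 + 389/343)/5 = -⅕*53023/61054 = -53023/305270 ≈ -0.17369)
S - 1/(D((-7 - 8)/(9 + 2)) + 546) = -53023/305270 - 1/(((-7 - 8)/(9 + 2))*(-1 + (-7 - 8)/(9 + 2)) + 546) = -53023/305270 - 1/((-15/11)*(-1 - 15/11) + 546) = -53023/305270 - 1/((-15*1/11)*(-1 - 15*1/11) + 546) = -53023/305270 - 1/(-15*(-1 - 15/11)/11 + 546) = -53023/305270 - 1/(-15/11*(-26/11) + 546) = -53023/305270 - 1/(390/121 + 546) = -53023/305270 - 1/66456/121 = -53023/305270 - 1*121/66456 = -53023/305270 - 121/66456 = -1780317079/10143511560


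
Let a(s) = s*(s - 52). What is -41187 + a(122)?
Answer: -32647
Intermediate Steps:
a(s) = s*(-52 + s)
-41187 + a(122) = -41187 + 122*(-52 + 122) = -41187 + 122*70 = -41187 + 8540 = -32647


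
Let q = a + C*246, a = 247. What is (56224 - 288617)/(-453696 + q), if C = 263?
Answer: 232393/388751 ≈ 0.59779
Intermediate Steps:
q = 64945 (q = 247 + 263*246 = 247 + 64698 = 64945)
(56224 - 288617)/(-453696 + q) = (56224 - 288617)/(-453696 + 64945) = -232393/(-388751) = -232393*(-1/388751) = 232393/388751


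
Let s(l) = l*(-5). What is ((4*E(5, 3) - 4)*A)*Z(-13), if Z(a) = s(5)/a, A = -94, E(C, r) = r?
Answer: -18800/13 ≈ -1446.2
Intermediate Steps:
s(l) = -5*l
Z(a) = -25/a (Z(a) = (-5*5)/a = -25/a)
((4*E(5, 3) - 4)*A)*Z(-13) = ((4*3 - 4)*(-94))*(-25/(-13)) = ((12 - 4)*(-94))*(-25*(-1/13)) = (8*(-94))*(25/13) = -752*25/13 = -18800/13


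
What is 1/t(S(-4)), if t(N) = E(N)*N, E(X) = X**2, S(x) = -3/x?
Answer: 64/27 ≈ 2.3704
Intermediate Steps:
t(N) = N**3 (t(N) = N**2*N = N**3)
1/t(S(-4)) = 1/((-3/(-4))**3) = 1/((-3*(-1/4))**3) = 1/((3/4)**3) = 1/(27/64) = 64/27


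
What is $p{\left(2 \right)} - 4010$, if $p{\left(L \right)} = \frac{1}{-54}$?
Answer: $- \frac{216541}{54} \approx -4010.0$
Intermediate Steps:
$p{\left(L \right)} = - \frac{1}{54}$
$p{\left(2 \right)} - 4010 = - \frac{1}{54} - 4010 = - \frac{216541}{54}$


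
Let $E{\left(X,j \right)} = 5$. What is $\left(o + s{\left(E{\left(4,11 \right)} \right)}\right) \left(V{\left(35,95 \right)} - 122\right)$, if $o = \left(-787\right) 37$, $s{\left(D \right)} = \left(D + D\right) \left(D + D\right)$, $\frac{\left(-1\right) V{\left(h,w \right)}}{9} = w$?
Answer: $28351563$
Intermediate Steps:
$V{\left(h,w \right)} = - 9 w$
$s{\left(D \right)} = 4 D^{2}$ ($s{\left(D \right)} = 2 D 2 D = 4 D^{2}$)
$o = -29119$
$\left(o + s{\left(E{\left(4,11 \right)} \right)}\right) \left(V{\left(35,95 \right)} - 122\right) = \left(-29119 + 4 \cdot 5^{2}\right) \left(\left(-9\right) 95 - 122\right) = \left(-29119 + 4 \cdot 25\right) \left(-855 - 122\right) = \left(-29119 + 100\right) \left(-977\right) = \left(-29019\right) \left(-977\right) = 28351563$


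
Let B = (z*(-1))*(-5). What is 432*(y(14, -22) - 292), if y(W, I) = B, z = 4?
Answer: -117504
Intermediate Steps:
B = 20 (B = (4*(-1))*(-5) = -4*(-5) = 20)
y(W, I) = 20
432*(y(14, -22) - 292) = 432*(20 - 292) = 432*(-272) = -117504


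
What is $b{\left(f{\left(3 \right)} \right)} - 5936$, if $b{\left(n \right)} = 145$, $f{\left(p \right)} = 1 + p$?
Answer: $-5791$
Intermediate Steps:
$b{\left(f{\left(3 \right)} \right)} - 5936 = 145 - 5936 = -5791$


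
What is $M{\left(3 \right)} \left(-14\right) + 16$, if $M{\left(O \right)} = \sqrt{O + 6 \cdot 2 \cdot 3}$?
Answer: $16 - 14 \sqrt{39} \approx -71.43$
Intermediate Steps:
$M{\left(O \right)} = \sqrt{36 + O}$ ($M{\left(O \right)} = \sqrt{O + 12 \cdot 3} = \sqrt{O + 36} = \sqrt{36 + O}$)
$M{\left(3 \right)} \left(-14\right) + 16 = \sqrt{36 + 3} \left(-14\right) + 16 = \sqrt{39} \left(-14\right) + 16 = - 14 \sqrt{39} + 16 = 16 - 14 \sqrt{39}$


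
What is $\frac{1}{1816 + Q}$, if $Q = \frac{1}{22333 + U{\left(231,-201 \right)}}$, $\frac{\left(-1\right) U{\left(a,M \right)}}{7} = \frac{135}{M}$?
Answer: $\frac{1496626}{2717872883} \approx 0.00055066$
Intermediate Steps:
$U{\left(a,M \right)} = - \frac{945}{M}$ ($U{\left(a,M \right)} = - 7 \frac{135}{M} = - \frac{945}{M}$)
$Q = \frac{67}{1496626}$ ($Q = \frac{1}{22333 - \frac{945}{-201}} = \frac{1}{22333 - - \frac{315}{67}} = \frac{1}{22333 + \frac{315}{67}} = \frac{1}{\frac{1496626}{67}} = \frac{67}{1496626} \approx 4.4767 \cdot 10^{-5}$)
$\frac{1}{1816 + Q} = \frac{1}{1816 + \frac{67}{1496626}} = \frac{1}{\frac{2717872883}{1496626}} = \frac{1496626}{2717872883}$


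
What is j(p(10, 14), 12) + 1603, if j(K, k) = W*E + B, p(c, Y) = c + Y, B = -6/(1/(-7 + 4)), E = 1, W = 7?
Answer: 1628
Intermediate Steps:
B = 18 (B = -6/(1/(-3)) = -6/(-1/3) = -6*(-3) = 18)
p(c, Y) = Y + c
j(K, k) = 25 (j(K, k) = 7*1 + 18 = 7 + 18 = 25)
j(p(10, 14), 12) + 1603 = 25 + 1603 = 1628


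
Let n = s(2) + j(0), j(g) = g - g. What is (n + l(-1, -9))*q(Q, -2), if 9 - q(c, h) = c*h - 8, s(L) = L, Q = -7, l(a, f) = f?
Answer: -21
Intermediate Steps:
j(g) = 0
q(c, h) = 17 - c*h (q(c, h) = 9 - (c*h - 8) = 9 - (-8 + c*h) = 9 + (8 - c*h) = 17 - c*h)
n = 2 (n = 2 + 0 = 2)
(n + l(-1, -9))*q(Q, -2) = (2 - 9)*(17 - 1*(-7)*(-2)) = -7*(17 - 14) = -7*3 = -21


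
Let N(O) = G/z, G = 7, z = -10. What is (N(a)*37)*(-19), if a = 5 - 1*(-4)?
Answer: 4921/10 ≈ 492.10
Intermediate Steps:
a = 9 (a = 5 + 4 = 9)
N(O) = -7/10 (N(O) = 7/(-10) = 7*(-⅒) = -7/10)
(N(a)*37)*(-19) = -7/10*37*(-19) = -259/10*(-19) = 4921/10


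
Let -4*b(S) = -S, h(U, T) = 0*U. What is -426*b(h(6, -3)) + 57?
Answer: 57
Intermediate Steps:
h(U, T) = 0
b(S) = S/4 (b(S) = -(-1)*S/4 = S/4)
-426*b(h(6, -3)) + 57 = -213*0/2 + 57 = -426*0 + 57 = 0 + 57 = 57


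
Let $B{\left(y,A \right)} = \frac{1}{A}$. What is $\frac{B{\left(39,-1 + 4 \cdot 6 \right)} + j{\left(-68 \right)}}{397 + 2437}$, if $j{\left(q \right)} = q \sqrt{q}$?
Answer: $\frac{1}{65182} - \frac{68 i \sqrt{17}}{1417} \approx 1.5342 \cdot 10^{-5} - 0.19786 i$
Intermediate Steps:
$j{\left(q \right)} = q^{\frac{3}{2}}$
$\frac{B{\left(39,-1 + 4 \cdot 6 \right)} + j{\left(-68 \right)}}{397 + 2437} = \frac{\frac{1}{-1 + 4 \cdot 6} + \left(-68\right)^{\frac{3}{2}}}{397 + 2437} = \frac{\frac{1}{-1 + 24} - 136 i \sqrt{17}}{2834} = \left(\frac{1}{23} - 136 i \sqrt{17}\right) \frac{1}{2834} = \frac{1}{65182} - \frac{68 i \sqrt{17}}{1417}$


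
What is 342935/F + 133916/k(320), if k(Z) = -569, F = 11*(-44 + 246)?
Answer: -102431337/1264318 ≈ -81.017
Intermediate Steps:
F = 2222 (F = 11*202 = 2222)
342935/F + 133916/k(320) = 342935/2222 + 133916/(-569) = 342935*(1/2222) + 133916*(-1/569) = 342935/2222 - 133916/569 = -102431337/1264318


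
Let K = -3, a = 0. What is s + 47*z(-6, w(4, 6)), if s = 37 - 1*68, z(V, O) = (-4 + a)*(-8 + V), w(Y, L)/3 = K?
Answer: 2601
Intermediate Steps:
w(Y, L) = -9 (w(Y, L) = 3*(-3) = -9)
z(V, O) = 32 - 4*V (z(V, O) = (-4 + 0)*(-8 + V) = -4*(-8 + V) = 32 - 4*V)
s = -31 (s = 37 - 68 = -31)
s + 47*z(-6, w(4, 6)) = -31 + 47*(32 - 4*(-6)) = -31 + 47*(32 + 24) = -31 + 47*56 = -31 + 2632 = 2601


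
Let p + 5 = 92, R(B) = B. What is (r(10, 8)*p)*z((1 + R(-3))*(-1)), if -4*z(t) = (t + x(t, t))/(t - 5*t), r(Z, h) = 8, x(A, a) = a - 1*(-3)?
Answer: 609/4 ≈ 152.25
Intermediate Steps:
x(A, a) = 3 + a (x(A, a) = a + 3 = 3 + a)
p = 87 (p = -5 + 92 = 87)
z(t) = (3 + 2*t)/(16*t) (z(t) = -(t + (3 + t))/(4*(t - 5*t)) = -(3 + 2*t)/(4*((-4*t))) = -(3 + 2*t)*(-1/(4*t))/4 = -(-1)*(3 + 2*t)/(16*t) = (3 + 2*t)/(16*t))
(r(10, 8)*p)*z((1 + R(-3))*(-1)) = (8*87)*((3 + 2*((1 - 3)*(-1)))/(16*(((1 - 3)*(-1))))) = 696*((3 + 2*(-2*(-1)))/(16*((-2*(-1))))) = 696*((1/16)*(3 + 2*2)/2) = 696*((1/16)*(1/2)*(3 + 4)) = 696*((1/16)*(1/2)*7) = 696*(7/32) = 609/4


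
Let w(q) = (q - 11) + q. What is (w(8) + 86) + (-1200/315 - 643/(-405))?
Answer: 251686/2835 ≈ 88.778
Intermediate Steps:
w(q) = -11 + 2*q (w(q) = (-11 + q) + q = -11 + 2*q)
(w(8) + 86) + (-1200/315 - 643/(-405)) = ((-11 + 2*8) + 86) + (-1200/315 - 643/(-405)) = ((-11 + 16) + 86) + (-1200*1/315 - 643*(-1/405)) = (5 + 86) + (-80/21 + 643/405) = 91 - 6299/2835 = 251686/2835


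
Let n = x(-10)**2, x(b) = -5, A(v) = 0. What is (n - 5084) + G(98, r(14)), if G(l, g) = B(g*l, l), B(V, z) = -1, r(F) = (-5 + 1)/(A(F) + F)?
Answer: -5060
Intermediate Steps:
r(F) = -4/F (r(F) = (-5 + 1)/(0 + F) = -4/F)
G(l, g) = -1
n = 25 (n = (-5)**2 = 25)
(n - 5084) + G(98, r(14)) = (25 - 5084) - 1 = -5059 - 1 = -5060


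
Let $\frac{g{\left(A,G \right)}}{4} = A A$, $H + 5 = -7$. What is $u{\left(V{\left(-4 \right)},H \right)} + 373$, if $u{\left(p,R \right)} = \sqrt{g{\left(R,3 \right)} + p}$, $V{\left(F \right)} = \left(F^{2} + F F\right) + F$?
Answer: $373 + 2 \sqrt{151} \approx 397.58$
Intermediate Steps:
$H = -12$ ($H = -5 - 7 = -12$)
$V{\left(F \right)} = F + 2 F^{2}$ ($V{\left(F \right)} = \left(F^{2} + F^{2}\right) + F = 2 F^{2} + F = F + 2 F^{2}$)
$g{\left(A,G \right)} = 4 A^{2}$ ($g{\left(A,G \right)} = 4 A A = 4 A^{2}$)
$u{\left(p,R \right)} = \sqrt{p + 4 R^{2}}$ ($u{\left(p,R \right)} = \sqrt{4 R^{2} + p} = \sqrt{p + 4 R^{2}}$)
$u{\left(V{\left(-4 \right)},H \right)} + 373 = \sqrt{- 4 \left(1 + 2 \left(-4\right)\right) + 4 \left(-12\right)^{2}} + 373 = \sqrt{- 4 \left(1 - 8\right) + 4 \cdot 144} + 373 = \sqrt{\left(-4\right) \left(-7\right) + 576} + 373 = \sqrt{28 + 576} + 373 = \sqrt{604} + 373 = 2 \sqrt{151} + 373 = 373 + 2 \sqrt{151}$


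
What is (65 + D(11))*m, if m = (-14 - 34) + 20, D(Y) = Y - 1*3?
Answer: -2044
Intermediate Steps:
D(Y) = -3 + Y (D(Y) = Y - 3 = -3 + Y)
m = -28 (m = -48 + 20 = -28)
(65 + D(11))*m = (65 + (-3 + 11))*(-28) = (65 + 8)*(-28) = 73*(-28) = -2044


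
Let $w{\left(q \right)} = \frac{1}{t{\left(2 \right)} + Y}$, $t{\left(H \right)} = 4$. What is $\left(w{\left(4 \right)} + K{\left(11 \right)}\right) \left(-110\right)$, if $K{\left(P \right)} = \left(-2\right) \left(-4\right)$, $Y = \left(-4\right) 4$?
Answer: $- \frac{5225}{6} \approx -870.83$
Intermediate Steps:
$Y = -16$
$w{\left(q \right)} = - \frac{1}{12}$ ($w{\left(q \right)} = \frac{1}{4 - 16} = \frac{1}{-12} = - \frac{1}{12}$)
$K{\left(P \right)} = 8$
$\left(w{\left(4 \right)} + K{\left(11 \right)}\right) \left(-110\right) = \left(- \frac{1}{12} + 8\right) \left(-110\right) = \frac{95}{12} \left(-110\right) = - \frac{5225}{6}$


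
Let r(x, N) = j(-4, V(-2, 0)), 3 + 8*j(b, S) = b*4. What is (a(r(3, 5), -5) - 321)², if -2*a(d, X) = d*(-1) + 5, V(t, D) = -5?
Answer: 26988025/256 ≈ 1.0542e+5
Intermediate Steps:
j(b, S) = -3/8 + b/2 (j(b, S) = -3/8 + (b*4)/8 = -3/8 + (4*b)/8 = -3/8 + b/2)
r(x, N) = -19/8 (r(x, N) = -3/8 + (½)*(-4) = -3/8 - 2 = -19/8)
a(d, X) = -5/2 + d/2 (a(d, X) = -(d*(-1) + 5)/2 = -(-d + 5)/2 = -(5 - d)/2 = -5/2 + d/2)
(a(r(3, 5), -5) - 321)² = ((-5/2 + (½)*(-19/8)) - 321)² = ((-5/2 - 19/16) - 321)² = (-59/16 - 321)² = (-5195/16)² = 26988025/256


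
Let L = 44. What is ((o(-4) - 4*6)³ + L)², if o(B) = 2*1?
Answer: 112444816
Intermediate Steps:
o(B) = 2
((o(-4) - 4*6)³ + L)² = ((2 - 4*6)³ + 44)² = ((2 - 24)³ + 44)² = ((-22)³ + 44)² = (-10648 + 44)² = (-10604)² = 112444816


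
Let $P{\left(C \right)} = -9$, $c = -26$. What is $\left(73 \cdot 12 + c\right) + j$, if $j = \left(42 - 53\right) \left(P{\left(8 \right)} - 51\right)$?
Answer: $1510$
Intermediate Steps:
$j = 660$ ($j = \left(42 - 53\right) \left(-9 - 51\right) = \left(42 - 53\right) \left(-60\right) = \left(-11\right) \left(-60\right) = 660$)
$\left(73 \cdot 12 + c\right) + j = \left(73 \cdot 12 - 26\right) + 660 = \left(876 - 26\right) + 660 = 850 + 660 = 1510$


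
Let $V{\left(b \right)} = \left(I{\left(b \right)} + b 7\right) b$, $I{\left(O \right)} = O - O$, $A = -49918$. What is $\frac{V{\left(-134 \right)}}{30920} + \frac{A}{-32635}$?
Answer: $\frac{282271149}{50453710} \approx 5.5947$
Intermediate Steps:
$I{\left(O \right)} = 0$
$V{\left(b \right)} = 7 b^{2}$ ($V{\left(b \right)} = \left(0 + b 7\right) b = \left(0 + 7 b\right) b = 7 b b = 7 b^{2}$)
$\frac{V{\left(-134 \right)}}{30920} + \frac{A}{-32635} = \frac{7 \left(-134\right)^{2}}{30920} - \frac{49918}{-32635} = 7 \cdot 17956 \cdot \frac{1}{30920} - - \frac{49918}{32635} = 125692 \cdot \frac{1}{30920} + \frac{49918}{32635} = \frac{31423}{7730} + \frac{49918}{32635} = \frac{282271149}{50453710}$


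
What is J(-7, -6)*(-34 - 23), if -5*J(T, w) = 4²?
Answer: 912/5 ≈ 182.40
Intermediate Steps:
J(T, w) = -16/5 (J(T, w) = -⅕*4² = -⅕*16 = -16/5)
J(-7, -6)*(-34 - 23) = -16*(-34 - 23)/5 = -16/5*(-57) = 912/5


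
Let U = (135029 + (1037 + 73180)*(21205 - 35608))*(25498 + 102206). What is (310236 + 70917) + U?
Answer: -136491621157935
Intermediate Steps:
U = -136491621539088 (U = (135029 + 74217*(-14403))*127704 = (135029 - 1068947451)*127704 = -1068812422*127704 = -136491621539088)
(310236 + 70917) + U = (310236 + 70917) - 136491621539088 = 381153 - 136491621539088 = -136491621157935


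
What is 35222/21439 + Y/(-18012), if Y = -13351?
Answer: 1059437/444372 ≈ 2.3841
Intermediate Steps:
35222/21439 + Y/(-18012) = 35222/21439 - 13351/(-18012) = 35222*(1/21439) - 13351*(-1/18012) = 3202/1949 + 169/228 = 1059437/444372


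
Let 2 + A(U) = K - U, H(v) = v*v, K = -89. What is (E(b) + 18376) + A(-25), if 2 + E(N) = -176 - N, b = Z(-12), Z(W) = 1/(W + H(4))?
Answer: 72527/4 ≈ 18132.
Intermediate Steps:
H(v) = v**2
A(U) = -91 - U (A(U) = -2 + (-89 - U) = -91 - U)
Z(W) = 1/(16 + W) (Z(W) = 1/(W + 4**2) = 1/(W + 16) = 1/(16 + W))
b = 1/4 (b = 1/(16 - 12) = 1/4 ≈ 0.25000)
E(N) = -178 - N (E(N) = -2 + (-176 - N) = -178 - N)
(E(b) + 18376) + A(-25) = ((-178 - 1*1/4) + 18376) + (-91 - 1*(-25)) = ((-178 - 1/4) + 18376) + (-91 + 25) = (-713/4 + 18376) - 66 = 72791/4 - 66 = 72527/4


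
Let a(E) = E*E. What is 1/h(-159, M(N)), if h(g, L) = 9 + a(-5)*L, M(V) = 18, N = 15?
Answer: 1/459 ≈ 0.0021787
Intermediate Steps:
a(E) = E²
h(g, L) = 9 + 25*L (h(g, L) = 9 + (-5)²*L = 9 + 25*L)
1/h(-159, M(N)) = 1/(9 + 25*18) = 1/(9 + 450) = 1/459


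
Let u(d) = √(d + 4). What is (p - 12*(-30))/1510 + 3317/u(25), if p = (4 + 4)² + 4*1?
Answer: 214/755 + 3317*√29/29 ≈ 616.23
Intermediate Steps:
u(d) = √(4 + d)
p = 68 (p = 8² + 4 = 64 + 4 = 68)
(p - 12*(-30))/1510 + 3317/u(25) = (68 - 12*(-30))/1510 + 3317/(√(4 + 25)) = (68 + 360)*(1/1510) + 3317/(√29) = 428*(1/1510) + 3317*(√29/29) = 214/755 + 3317*√29/29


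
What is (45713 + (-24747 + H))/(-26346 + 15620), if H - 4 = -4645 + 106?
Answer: -16431/10726 ≈ -1.5319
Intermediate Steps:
H = -4535 (H = 4 + (-4645 + 106) = 4 - 4539 = -4535)
(45713 + (-24747 + H))/(-26346 + 15620) = (45713 + (-24747 - 4535))/(-26346 + 15620) = (45713 - 29282)/(-10726) = 16431*(-1/10726) = -16431/10726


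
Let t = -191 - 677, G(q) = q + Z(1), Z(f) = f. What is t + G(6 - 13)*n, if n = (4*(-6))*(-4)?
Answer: -1444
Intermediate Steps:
G(q) = 1 + q (G(q) = q + 1 = 1 + q)
t = -868
n = 96 (n = -24*(-4) = 96)
t + G(6 - 13)*n = -868 + (1 + (6 - 13))*96 = -868 + (1 - 7)*96 = -868 - 6*96 = -868 - 576 = -1444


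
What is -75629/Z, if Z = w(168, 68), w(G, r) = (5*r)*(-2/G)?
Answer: 1588209/85 ≈ 18685.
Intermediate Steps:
w(G, r) = -10*r/G
Z = -85/21 (Z = -10*68/168 = -10*68*1/168 = -85/21 ≈ -4.0476)
-75629/Z = -75629/(-85/21) = -75629*(-21/85) = 1588209/85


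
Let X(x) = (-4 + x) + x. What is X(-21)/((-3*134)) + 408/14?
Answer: 41165/1407 ≈ 29.257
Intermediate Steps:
X(x) = -4 + 2*x
X(-21)/((-3*134)) + 408/14 = (-4 + 2*(-21))/((-3*134)) + 408/14 = (-4 - 42)/(-402) + 408*(1/14) = -46*(-1/402) + 204/7 = 23/201 + 204/7 = 41165/1407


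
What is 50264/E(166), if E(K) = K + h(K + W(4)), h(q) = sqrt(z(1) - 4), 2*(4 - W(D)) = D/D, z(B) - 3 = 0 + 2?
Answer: 50264/167 ≈ 300.98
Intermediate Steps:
z(B) = 5 (z(B) = 3 + (0 + 2) = 3 + 2 = 5)
W(D) = 7/2 (W(D) = 4 - D/(2*D) = 4 - 1/2*1 = 4 - 1/2 = 7/2)
h(q) = 1 (h(q) = sqrt(5 - 4) = sqrt(1) = 1)
E(K) = 1 + K (E(K) = K + 1 = 1 + K)
50264/E(166) = 50264/(1 + 166) = 50264/167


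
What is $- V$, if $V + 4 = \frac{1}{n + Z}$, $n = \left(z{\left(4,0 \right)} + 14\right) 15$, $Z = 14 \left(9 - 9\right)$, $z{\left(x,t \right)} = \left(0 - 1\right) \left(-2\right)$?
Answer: $\frac{959}{240} \approx 3.9958$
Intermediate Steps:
$z{\left(x,t \right)} = 2$ ($z{\left(x,t \right)} = \left(-1\right) \left(-2\right) = 2$)
$Z = 0$ ($Z = 14 \cdot 0 = 0$)
$n = 240$ ($n = \left(2 + 14\right) 15 = 16 \cdot 15 = 240$)
$V = - \frac{959}{240}$ ($V = -4 + \frac{1}{240 + 0} = -4 + \frac{1}{240} = - \frac{959}{240} \approx -3.9958$)
$- V = \left(-1\right) \left(- \frac{959}{240}\right) = \frac{959}{240}$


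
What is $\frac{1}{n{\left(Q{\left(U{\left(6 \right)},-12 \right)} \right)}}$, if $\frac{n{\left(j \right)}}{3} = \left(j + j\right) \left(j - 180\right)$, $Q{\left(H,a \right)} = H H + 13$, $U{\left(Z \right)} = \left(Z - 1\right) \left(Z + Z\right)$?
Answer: $\frac{1}{74420574} \approx 1.3437 \cdot 10^{-8}$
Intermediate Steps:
$U{\left(Z \right)} = 2 Z \left(-1 + Z\right)$ ($U{\left(Z \right)} = \left(-1 + Z\right) 2 Z = 2 Z \left(-1 + Z\right)$)
$Q{\left(H,a \right)} = 13 + H^{2}$ ($Q{\left(H,a \right)} = H^{2} + 13 = 13 + H^{2}$)
$n{\left(j \right)} = 6 j \left(-180 + j\right)$ ($n{\left(j \right)} = 3 \left(j + j\right) \left(j - 180\right) = 3 \cdot 2 j \left(-180 + j\right) = 6 j \left(-180 + j\right)$)
$\frac{1}{n{\left(Q{\left(U{\left(6 \right)},-12 \right)} \right)}} = \frac{1}{6 \left(13 + \left(2 \cdot 6 \left(-1 + 6\right)\right)^{2}\right) \left(-180 + \left(13 + \left(2 \cdot 6 \left(-1 + 6\right)\right)^{2}\right)\right)} = \frac{1}{6 \left(13 + \left(2 \cdot 6 \cdot 5\right)^{2}\right) \left(-180 + \left(13 + \left(2 \cdot 6 \cdot 5\right)^{2}\right)\right)} = \frac{1}{6 \left(13 + 60^{2}\right) \left(-180 + \left(13 + 60^{2}\right)\right)} = \frac{1}{6 \left(13 + 3600\right) \left(-180 + \left(13 + 3600\right)\right)} = \frac{1}{6 \cdot 3613 \left(-180 + 3613\right)} = \frac{1}{6 \cdot 3613 \cdot 3433} = \frac{1}{74420574}$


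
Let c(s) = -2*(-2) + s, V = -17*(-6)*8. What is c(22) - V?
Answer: -790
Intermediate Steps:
V = 816 (V = 102*8 = 816)
c(s) = 4 + s
c(22) - V = (4 + 22) - 1*816 = 26 - 816 = -790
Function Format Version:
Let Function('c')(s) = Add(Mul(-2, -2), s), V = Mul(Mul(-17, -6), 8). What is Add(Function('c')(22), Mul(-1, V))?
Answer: -790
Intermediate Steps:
V = 816 (V = Mul(102, 8) = 816)
Function('c')(s) = Add(4, s)
Add(Function('c')(22), Mul(-1, V)) = Add(Add(4, 22), Mul(-1, 816)) = Add(26, -816) = -790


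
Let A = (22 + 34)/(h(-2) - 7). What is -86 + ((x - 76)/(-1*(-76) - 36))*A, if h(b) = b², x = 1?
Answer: -51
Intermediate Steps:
A = -56/3 (A = (22 + 34)/((-2)² - 7) = 56/(4 - 7) = 56/(-3) = 56*(-⅓) = -56/3 ≈ -18.667)
-86 + ((x - 76)/(-1*(-76) - 36))*A = -86 + ((1 - 76)/(-1*(-76) - 36))*(-56/3) = -86 - 75/(76 - 36)*(-56/3) = -86 - 75/40*(-56/3) = -86 - 75*1/40*(-56/3) = -86 - 15/8*(-56/3) = -86 + 35 = -51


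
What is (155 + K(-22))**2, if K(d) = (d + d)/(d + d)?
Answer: 24336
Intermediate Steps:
K(d) = 1 (K(d) = (2*d)/((2*d)) = (2*d)*(1/(2*d)) = 1)
(155 + K(-22))**2 = (155 + 1)**2 = 156**2 = 24336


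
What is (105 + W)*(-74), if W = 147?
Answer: -18648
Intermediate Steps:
(105 + W)*(-74) = (105 + 147)*(-74) = 252*(-74) = -18648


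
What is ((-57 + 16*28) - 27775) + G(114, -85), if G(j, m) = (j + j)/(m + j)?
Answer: -793908/29 ≈ -27376.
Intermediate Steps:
G(j, m) = 2*j/(j + m) (G(j, m) = (2*j)/(j + m) = 2*j/(j + m))
((-57 + 16*28) - 27775) + G(114, -85) = ((-57 + 16*28) - 27775) + 2*114/(114 - 85) = ((-57 + 448) - 27775) + 2*114/29 = (391 - 27775) + 2*114*(1/29) = -27384 + 228/29 = -793908/29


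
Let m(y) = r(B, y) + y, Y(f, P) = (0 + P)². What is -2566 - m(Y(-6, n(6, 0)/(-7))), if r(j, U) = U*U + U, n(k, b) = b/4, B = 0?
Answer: -2566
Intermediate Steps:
n(k, b) = b/4 (n(k, b) = b*(¼) = b/4)
r(j, U) = U + U² (r(j, U) = U² + U = U + U²)
Y(f, P) = P²
m(y) = y + y*(1 + y) (m(y) = y*(1 + y) + y = y + y*(1 + y))
-2566 - m(Y(-6, n(6, 0)/(-7))) = -2566 - (((¼)*0)/(-7))²*(2 + (((¼)*0)/(-7))²) = -2566 - (0*(-⅐))²*(2 + (0*(-⅐))²) = -2566 - 0²*(2 + 0²) = -2566 - 0*(2 + 0) = -2566 - 0*2 = -2566 - 1*0 = -2566 + 0 = -2566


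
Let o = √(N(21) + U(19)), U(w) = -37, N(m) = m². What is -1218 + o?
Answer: -1218 + 2*√101 ≈ -1197.9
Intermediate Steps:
o = 2*√101 (o = √(21² - 37) = √(441 - 37) = √404 = 2*√101 ≈ 20.100)
-1218 + o = -1218 + 2*√101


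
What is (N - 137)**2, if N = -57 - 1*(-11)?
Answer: 33489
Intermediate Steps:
N = -46 (N = -57 + 11 = -46)
(N - 137)**2 = (-46 - 137)**2 = (-183)**2 = 33489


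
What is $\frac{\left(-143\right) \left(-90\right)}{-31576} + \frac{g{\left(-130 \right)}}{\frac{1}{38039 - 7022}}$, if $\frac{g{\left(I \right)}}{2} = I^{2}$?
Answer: $\frac{16551738178365}{15788} \approx 1.0484 \cdot 10^{9}$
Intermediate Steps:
$g{\left(I \right)} = 2 I^{2}$
$\frac{\left(-143\right) \left(-90\right)}{-31576} + \frac{g{\left(-130 \right)}}{\frac{1}{38039 - 7022}} = \frac{\left(-143\right) \left(-90\right)}{-31576} + \frac{2 \left(-130\right)^{2}}{\frac{1}{38039 - 7022}} = 12870 \left(- \frac{1}{31576}\right) + \frac{2 \cdot 16900}{\frac{1}{31017}} = - \frac{6435}{15788} + 33800 \frac{1}{\frac{1}{31017}} = - \frac{6435}{15788} + 33800 \cdot 31017 = - \frac{6435}{15788} + 1048374600 = \frac{16551738178365}{15788}$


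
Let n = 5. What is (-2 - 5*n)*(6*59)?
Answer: -9558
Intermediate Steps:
(-2 - 5*n)*(6*59) = (-2 - 5*5)*(6*59) = (-2 - 25)*354 = -27*354 = -9558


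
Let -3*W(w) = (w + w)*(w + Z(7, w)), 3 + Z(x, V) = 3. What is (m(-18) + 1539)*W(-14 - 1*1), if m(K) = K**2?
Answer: -279450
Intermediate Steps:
Z(x, V) = 0 (Z(x, V) = -3 + 3 = 0)
W(w) = -2*w**2/3 (W(w) = -(w + w)*(w + 0)/3 = -2*w*w/3 = -2*w**2/3)
(m(-18) + 1539)*W(-14 - 1*1) = ((-18)**2 + 1539)*(-2*(-14 - 1*1)**2/3) = (324 + 1539)*(-2*(-14 - 1)**2/3) = 1863*(-2/3*(-15)**2) = 1863*(-2/3*225) = 1863*(-150) = -279450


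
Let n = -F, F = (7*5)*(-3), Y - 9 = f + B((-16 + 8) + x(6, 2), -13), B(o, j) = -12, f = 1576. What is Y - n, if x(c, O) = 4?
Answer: 1468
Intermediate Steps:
Y = 1573 (Y = 9 + (1576 - 12) = 9 + 1564 = 1573)
F = -105 (F = 35*(-3) = -105)
n = 105 (n = -1*(-105) = 105)
Y - n = 1573 - 1*105 = 1573 - 105 = 1468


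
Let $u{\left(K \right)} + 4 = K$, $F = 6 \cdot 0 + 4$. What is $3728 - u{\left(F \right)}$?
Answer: $3728$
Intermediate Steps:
$F = 4$ ($F = 0 + 4 = 4$)
$u{\left(K \right)} = -4 + K$
$3728 - u{\left(F \right)} = 3728 - \left(-4 + 4\right) = 3728 - 0 = 3728 + 0 = 3728$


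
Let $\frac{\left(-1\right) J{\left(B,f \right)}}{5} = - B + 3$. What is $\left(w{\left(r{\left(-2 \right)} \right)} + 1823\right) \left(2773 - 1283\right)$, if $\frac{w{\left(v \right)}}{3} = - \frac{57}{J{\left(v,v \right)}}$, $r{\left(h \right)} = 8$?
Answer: $\frac{13530392}{5} \approx 2.7061 \cdot 10^{6}$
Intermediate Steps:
$J{\left(B,f \right)} = -15 + 5 B$ ($J{\left(B,f \right)} = - 5 \left(- B + 3\right) = - 5 \left(3 - B\right) = -15 + 5 B$)
$w{\left(v \right)} = - \frac{171}{-15 + 5 v}$ ($w{\left(v \right)} = 3 \left(- \frac{57}{-15 + 5 v}\right) = - \frac{171}{-15 + 5 v}$)
$\left(w{\left(r{\left(-2 \right)} \right)} + 1823\right) \left(2773 - 1283\right) = \left(- \frac{171}{-15 + 5 \cdot 8} + 1823\right) \left(2773 - 1283\right) = \left(- \frac{171}{-15 + 40} + 1823\right) 1490 = \left(- \frac{171}{25} + 1823\right) 1490 = \frac{45404}{25} \cdot 1490 = \frac{13530392}{5}$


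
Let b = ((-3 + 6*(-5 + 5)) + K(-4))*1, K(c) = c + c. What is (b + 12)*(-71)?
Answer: -71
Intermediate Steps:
K(c) = 2*c
b = -11 (b = ((-3 + 6*(-5 + 5)) + 2*(-4))*1 = ((-3 + 6*0) - 8)*1 = ((-3 + 0) - 8)*1 = (-3 - 8)*1 = -11*1 = -11)
(b + 12)*(-71) = (-11 + 12)*(-71) = 1*(-71) = -71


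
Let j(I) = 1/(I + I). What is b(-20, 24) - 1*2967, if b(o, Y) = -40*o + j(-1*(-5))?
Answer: -21669/10 ≈ -2166.9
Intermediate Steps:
j(I) = 1/(2*I)
b(o, Y) = ⅒ - 40*o (b(o, Y) = -40*o + 1/(2*((-1*(-5)))) = -40*o + (½)/5 = -40*o + (½)*(⅕) = -40*o + ⅒ = ⅒ - 40*o)
b(-20, 24) - 1*2967 = (⅒ - 40*(-20)) - 1*2967 = (⅒ + 800) - 2967 = 8001/10 - 2967 = -21669/10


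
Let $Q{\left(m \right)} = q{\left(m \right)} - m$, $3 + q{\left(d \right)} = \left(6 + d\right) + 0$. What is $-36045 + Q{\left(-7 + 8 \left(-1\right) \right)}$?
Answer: $-36042$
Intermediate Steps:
$q{\left(d \right)} = 3 + d$ ($q{\left(d \right)} = -3 + \left(\left(6 + d\right) + 0\right) = -3 + \left(6 + d\right) = 3 + d$)
$Q{\left(m \right)} = 3$ ($Q{\left(m \right)} = \left(3 + m\right) - m = 3$)
$-36045 + Q{\left(-7 + 8 \left(-1\right) \right)} = -36045 + 3 = -36042$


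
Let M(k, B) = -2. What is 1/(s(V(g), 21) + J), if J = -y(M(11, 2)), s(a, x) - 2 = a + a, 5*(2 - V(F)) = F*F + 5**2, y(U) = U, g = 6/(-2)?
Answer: -5/28 ≈ -0.17857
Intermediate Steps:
g = -3 (g = 6*(-1/2) = -3)
V(F) = -3 - F**2/5 (V(F) = 2 - (F*F + 5**2)/5 = 2 - (F**2 + 25)/5 = 2 - (25 + F**2)/5 = 2 + (-5 - F**2/5) = -3 - F**2/5)
s(a, x) = 2 + 2*a (s(a, x) = 2 + (a + a) = 2 + 2*a)
J = 2 (J = -1*(-2) = 2)
1/(s(V(g), 21) + J) = 1/((2 + 2*(-3 - 1/5*(-3)**2)) + 2) = 1/((2 + 2*(-3 - 1/5*9)) + 2) = 1/((2 + 2*(-3 - 9/5)) + 2) = 1/((2 + 2*(-24/5)) + 2) = 1/((2 - 48/5) + 2) = 1/(-38/5 + 2) = 1/(-28/5) = -5/28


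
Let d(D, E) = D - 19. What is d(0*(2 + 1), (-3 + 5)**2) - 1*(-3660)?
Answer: 3641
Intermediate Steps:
d(D, E) = -19 + D
d(0*(2 + 1), (-3 + 5)**2) - 1*(-3660) = (-19 + 0*(2 + 1)) - 1*(-3660) = (-19 + 0*3) + 3660 = (-19 + 0) + 3660 = -19 + 3660 = 3641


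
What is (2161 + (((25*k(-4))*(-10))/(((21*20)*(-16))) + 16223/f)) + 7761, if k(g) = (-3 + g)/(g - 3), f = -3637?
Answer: 24239192077/2444064 ≈ 9917.6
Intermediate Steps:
k(g) = 1 (k(g) = (-3 + g)/(-3 + g) = 1)
(2161 + (((25*k(-4))*(-10))/(((21*20)*(-16))) + 16223/f)) + 7761 = (2161 + (((25*1)*(-10))/(((21*20)*(-16))) + 16223/(-3637))) + 7761 = (2161 + ((25*(-10))/((420*(-16))) + 16223*(-1/3637))) + 7761 = (2161 + (-250/(-6720) - 16223/3637)) + 7761 = (2161 + (-250*(-1/6720) - 16223/3637)) + 7761 = (2161 + (25/672 - 16223/3637)) + 7761 = (2161 - 10810931/2444064) + 7761 = 5270811373/2444064 + 7761 = 24239192077/2444064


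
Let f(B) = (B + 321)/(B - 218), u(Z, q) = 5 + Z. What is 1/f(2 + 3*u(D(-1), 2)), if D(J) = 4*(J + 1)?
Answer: -201/338 ≈ -0.59467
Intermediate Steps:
D(J) = 4 + 4*J (D(J) = 4*(1 + J) = 4 + 4*J)
f(B) = (321 + B)/(-218 + B)
1/f(2 + 3*u(D(-1), 2)) = 1/((321 + (2 + 3*(5 + (4 + 4*(-1)))))/(-218 + (2 + 3*(5 + (4 + 4*(-1)))))) = 1/((321 + (2 + 3*(5 + (4 - 4))))/(-218 + (2 + 3*(5 + (4 - 4))))) = 1/((321 + (2 + 3*(5 + 0)))/(-218 + (2 + 3*(5 + 0)))) = 1/((321 + (2 + 3*5))/(-218 + (2 + 3*5))) = 1/((321 + (2 + 15))/(-218 + (2 + 15))) = 1/((321 + 17)/(-218 + 17)) = 1/(338/(-201)) = 1/(-1/201*338) = 1/(-338/201) = -201/338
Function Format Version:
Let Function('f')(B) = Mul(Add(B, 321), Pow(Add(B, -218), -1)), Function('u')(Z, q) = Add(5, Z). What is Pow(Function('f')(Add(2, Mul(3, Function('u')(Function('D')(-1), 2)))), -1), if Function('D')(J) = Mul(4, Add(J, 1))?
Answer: Rational(-201, 338) ≈ -0.59467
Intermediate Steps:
Function('D')(J) = Add(4, Mul(4, J)) (Function('D')(J) = Mul(4, Add(1, J)) = Add(4, Mul(4, J)))
Function('f')(B) = Mul(Pow(Add(-218, B), -1), Add(321, B)) (Function('f')(B) = Mul(Add(321, B), Pow(Add(-218, B), -1)) = Mul(Pow(Add(-218, B), -1), Add(321, B)))
Pow(Function('f')(Add(2, Mul(3, Function('u')(Function('D')(-1), 2)))), -1) = Pow(Mul(Pow(Add(-218, Add(2, Mul(3, Add(5, Add(4, Mul(4, -1)))))), -1), Add(321, Add(2, Mul(3, Add(5, Add(4, Mul(4, -1))))))), -1) = Pow(Mul(Pow(Add(-218, Add(2, Mul(3, Add(5, Add(4, -4))))), -1), Add(321, Add(2, Mul(3, Add(5, Add(4, -4)))))), -1) = Pow(Mul(Pow(Add(-218, Add(2, Mul(3, Add(5, 0)))), -1), Add(321, Add(2, Mul(3, Add(5, 0))))), -1) = Pow(Mul(Pow(Add(-218, Add(2, Mul(3, 5))), -1), Add(321, Add(2, Mul(3, 5)))), -1) = Pow(Mul(Pow(Add(-218, Add(2, 15)), -1), Add(321, Add(2, 15))), -1) = Pow(Mul(Pow(Add(-218, 17), -1), Add(321, 17)), -1) = Pow(Mul(Pow(-201, -1), 338), -1) = Pow(Mul(Rational(-1, 201), 338), -1) = Pow(Rational(-338, 201), -1) = Rational(-201, 338)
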